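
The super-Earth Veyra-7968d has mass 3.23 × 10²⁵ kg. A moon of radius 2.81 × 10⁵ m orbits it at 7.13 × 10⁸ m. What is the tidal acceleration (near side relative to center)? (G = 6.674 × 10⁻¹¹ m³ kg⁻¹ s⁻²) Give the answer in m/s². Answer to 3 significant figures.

Δa = 2GMr/d³
   = 2 × (6.674 × 10⁻¹¹) × (3.23 × 10²⁵) × (2.81 × 10⁵) / (7.13 × 10⁸)³
   = 3.34 × 10⁻⁶ m/s²

3.34 × 10⁻⁶ m/s²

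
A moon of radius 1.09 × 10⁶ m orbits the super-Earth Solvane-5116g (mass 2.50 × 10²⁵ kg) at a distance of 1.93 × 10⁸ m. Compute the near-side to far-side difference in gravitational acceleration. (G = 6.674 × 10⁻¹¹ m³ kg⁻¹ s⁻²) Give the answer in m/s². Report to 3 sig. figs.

Δa = 4GMr/d³
   = 4 × (6.674 × 10⁻¹¹) × (2.50 × 10²⁵) × (1.09 × 10⁶) / (1.93 × 10⁸)³
   = 1.01 × 10⁻³ m/s²

1.01 × 10⁻³ m/s²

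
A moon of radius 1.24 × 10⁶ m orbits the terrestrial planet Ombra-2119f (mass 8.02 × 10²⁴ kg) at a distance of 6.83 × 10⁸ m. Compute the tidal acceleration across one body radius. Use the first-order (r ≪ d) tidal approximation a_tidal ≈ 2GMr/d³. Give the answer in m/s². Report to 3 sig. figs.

4.17 × 10⁻⁶ m/s²

a_tidal = 2GMr/d³
        = 2 × (6.674 × 10⁻¹¹) × (8.02 × 10²⁴) × (1.24 × 10⁶) / (6.83 × 10⁸)³
        = 4.17 × 10⁻⁶ m/s²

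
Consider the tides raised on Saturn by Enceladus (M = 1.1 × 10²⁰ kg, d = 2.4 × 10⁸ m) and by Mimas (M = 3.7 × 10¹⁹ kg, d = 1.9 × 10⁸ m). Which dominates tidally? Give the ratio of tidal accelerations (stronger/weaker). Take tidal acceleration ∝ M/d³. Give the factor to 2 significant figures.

Compare M/d³ for the two perturbers:
Enceladus: (1.1 × 10²⁰) / (2.4 × 10⁸)³ = 7.957 × 10⁻⁶
Mimas: (3.7 × 10¹⁹) / (1.9 × 10⁸)³ = 5.394 × 10⁻⁶
Ratio (larger/smaller) = 1.5

Enceladus, by a factor of ≈ 1.5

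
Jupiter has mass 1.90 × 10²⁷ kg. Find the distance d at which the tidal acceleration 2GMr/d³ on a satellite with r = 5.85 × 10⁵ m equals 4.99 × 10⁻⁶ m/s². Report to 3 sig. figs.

3.10 × 10⁹ m

2GMr/d³ = a_tidal  ⇒  d = (2GMr / a_tidal)^(1/3)
d = (2 × 6.674×10⁻¹¹ × (1.90 × 10²⁷) × (5.85 × 10⁵) / (4.99 × 10⁻⁶))^(1/3)
  = 3.10 × 10⁹ m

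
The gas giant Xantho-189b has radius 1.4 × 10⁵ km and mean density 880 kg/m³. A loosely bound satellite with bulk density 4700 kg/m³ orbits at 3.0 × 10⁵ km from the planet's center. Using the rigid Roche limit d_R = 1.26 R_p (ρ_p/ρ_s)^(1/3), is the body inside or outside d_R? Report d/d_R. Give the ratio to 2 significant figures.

d_R = 1.26 × (1.4 × 10⁵ km) × (880/4700)^(1/3) = 1.009 × 10⁵ km
d/d_R = (3.0 × 10⁵) / (1.009 × 10⁵) = 3.0
Since d/d_R > 1, the body is outside the Roche limit.

outside; d/d_R ≈ 3.0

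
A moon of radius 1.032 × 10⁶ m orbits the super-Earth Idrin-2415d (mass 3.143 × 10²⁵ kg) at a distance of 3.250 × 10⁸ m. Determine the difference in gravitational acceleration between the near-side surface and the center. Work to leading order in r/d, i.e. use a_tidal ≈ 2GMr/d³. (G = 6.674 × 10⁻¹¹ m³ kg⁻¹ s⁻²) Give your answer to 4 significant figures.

1.261 × 10⁻⁴ m/s²

The tidal stretch is the gradient of GM/d² times the body's extent r, hence the 1/d³ dependence.
a_tidal = 2GMr/d³
        = 2 × (6.674 × 10⁻¹¹) × (3.143 × 10²⁵) × (1.032 × 10⁶) / (3.250 × 10⁸)³
        = 1.261 × 10⁻⁴ m/s²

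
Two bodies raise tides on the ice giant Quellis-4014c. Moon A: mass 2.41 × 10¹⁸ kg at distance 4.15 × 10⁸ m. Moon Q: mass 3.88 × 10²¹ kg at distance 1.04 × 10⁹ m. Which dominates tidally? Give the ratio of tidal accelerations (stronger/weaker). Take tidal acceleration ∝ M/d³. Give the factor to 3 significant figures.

Compare M/d³ for the two perturbers:
Moon A: (2.41 × 10¹⁸) / (4.15 × 10⁸)³ = 3.372 × 10⁻⁸
Moon Q: (3.88 × 10²¹) / (1.04 × 10⁹)³ = 3.449 × 10⁻⁶
Ratio (larger/smaller) = 102

Moon Q, by a factor of ≈ 102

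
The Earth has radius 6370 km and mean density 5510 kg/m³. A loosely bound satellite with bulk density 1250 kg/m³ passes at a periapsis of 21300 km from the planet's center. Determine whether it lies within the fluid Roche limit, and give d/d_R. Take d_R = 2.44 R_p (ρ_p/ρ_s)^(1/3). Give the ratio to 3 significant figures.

inside; d/d_R ≈ 0.836

d_R = 2.44 × (6370 km) × (5510/1250)^(1/3) = 25480 km
d/d_R = (21300) / (25480) = 0.836
Since d/d_R < 1, the body is inside the Roche limit.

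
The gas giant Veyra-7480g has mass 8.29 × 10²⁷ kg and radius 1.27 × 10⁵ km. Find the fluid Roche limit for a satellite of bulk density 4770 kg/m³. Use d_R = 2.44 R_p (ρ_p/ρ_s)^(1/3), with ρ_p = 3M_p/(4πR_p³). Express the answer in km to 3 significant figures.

ρ_p = 3M_p/(4πR_p³) = 3 × (8.29 × 10²⁷) / (4π × (1.27 × 10⁸ m)³) = 966 kg/m³
d_R = 2.44 × 1.27 × 10⁵ km × (966/4770)^(1/3)
    = 1.82 × 10⁵ km

1.82 × 10⁵ km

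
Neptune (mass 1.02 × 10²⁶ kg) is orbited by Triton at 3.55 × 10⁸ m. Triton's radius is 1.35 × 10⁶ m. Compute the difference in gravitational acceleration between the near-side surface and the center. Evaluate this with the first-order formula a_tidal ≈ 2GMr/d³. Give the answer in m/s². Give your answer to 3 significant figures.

4.11 × 10⁻⁴ m/s²

Δg = 2GMr/d³
   = 2 × (6.674 × 10⁻¹¹) × (1.02 × 10²⁶) × (1.35 × 10⁶) / (3.55 × 10⁸)³
   = 4.11 × 10⁻⁴ m/s²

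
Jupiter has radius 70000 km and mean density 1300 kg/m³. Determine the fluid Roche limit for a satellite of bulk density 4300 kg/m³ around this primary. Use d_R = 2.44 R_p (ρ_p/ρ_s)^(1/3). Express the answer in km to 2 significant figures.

1.1 × 10⁵ km

d_R = 2.44 × 70000 km × (1300/4300)^(1/3)
    = 1.1 × 10⁵ km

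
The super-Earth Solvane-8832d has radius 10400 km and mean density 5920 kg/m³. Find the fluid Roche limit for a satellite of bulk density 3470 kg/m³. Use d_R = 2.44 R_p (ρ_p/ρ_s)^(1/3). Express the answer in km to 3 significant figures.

30300 km

d_R = 2.44 × 10400 km × (5920/3470)^(1/3)
    = 30300 km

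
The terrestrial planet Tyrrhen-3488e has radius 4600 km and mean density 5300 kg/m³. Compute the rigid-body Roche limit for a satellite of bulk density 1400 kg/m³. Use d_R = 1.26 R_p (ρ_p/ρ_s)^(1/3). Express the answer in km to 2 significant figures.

d_R = 1.26 × 4600 km × (5300/1400)^(1/3)
    = 9000 km

9000 km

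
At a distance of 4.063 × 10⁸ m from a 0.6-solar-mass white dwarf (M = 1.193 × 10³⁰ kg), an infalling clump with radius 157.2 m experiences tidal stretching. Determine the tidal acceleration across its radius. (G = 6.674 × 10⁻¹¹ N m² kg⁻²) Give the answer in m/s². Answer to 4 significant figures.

a_tidal = 2GMr/d³
        = 2 × (6.674 × 10⁻¹¹) × (1.193 × 10³⁰) × (157.2) / (4.063 × 10⁸)³
        = 3.732 × 10⁻⁴ m/s²

3.732 × 10⁻⁴ m/s²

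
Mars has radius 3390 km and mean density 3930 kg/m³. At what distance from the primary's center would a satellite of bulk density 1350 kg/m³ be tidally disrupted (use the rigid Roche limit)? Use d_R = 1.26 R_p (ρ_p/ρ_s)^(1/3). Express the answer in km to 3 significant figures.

6100 km

d_R = 1.26 × 3390 km × (3930/1350)^(1/3)
    = 6100 km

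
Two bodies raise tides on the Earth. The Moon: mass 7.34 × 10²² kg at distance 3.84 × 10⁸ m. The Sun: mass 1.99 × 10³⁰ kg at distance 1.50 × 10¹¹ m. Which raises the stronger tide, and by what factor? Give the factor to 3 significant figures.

Tidal acceleration ∝ M/d³, so compare M/d³ for each.
The Moon: (7.34 × 10²²) / (3.84 × 10⁸)³ = 1.296 × 10⁻³
The Sun: (1.99 × 10³⁰) / (1.50 × 10¹¹)³ = 5.896 × 10⁻⁴
Ratio (larger/smaller) = 2.20

The Moon, by a factor of ≈ 2.20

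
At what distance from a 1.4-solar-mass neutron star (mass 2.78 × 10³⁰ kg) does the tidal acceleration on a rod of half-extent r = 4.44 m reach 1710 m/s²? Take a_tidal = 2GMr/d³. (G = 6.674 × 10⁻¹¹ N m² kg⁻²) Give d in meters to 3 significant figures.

9.88 × 10⁵ m

2GMr/d³ = a_tidal  ⇒  d = (2GMr / a_tidal)^(1/3)
d = (2 × 6.674×10⁻¹¹ × (2.78 × 10³⁰) × (4.44) / (1710))^(1/3)
  = 9.88 × 10⁵ m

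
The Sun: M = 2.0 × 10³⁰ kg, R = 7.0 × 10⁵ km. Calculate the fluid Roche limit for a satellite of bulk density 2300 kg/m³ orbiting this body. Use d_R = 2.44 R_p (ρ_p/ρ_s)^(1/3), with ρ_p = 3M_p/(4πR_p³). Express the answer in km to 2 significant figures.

1.4 × 10⁶ km

ρ_p = 3M_p/(4πR_p³) = 3 × (2.0 × 10³⁰) / (4π × (7.0 × 10⁸ m)³) = 1400 kg/m³
d_R = 2.44 × 7.0 × 10⁵ km × (1400/2300)^(1/3)
    = 1.4 × 10⁶ km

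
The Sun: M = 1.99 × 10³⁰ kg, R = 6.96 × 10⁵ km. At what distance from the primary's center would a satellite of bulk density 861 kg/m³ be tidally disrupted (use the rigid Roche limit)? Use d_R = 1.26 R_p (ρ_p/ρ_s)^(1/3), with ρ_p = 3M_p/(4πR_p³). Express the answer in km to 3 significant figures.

ρ_p = 3M_p/(4πR_p³) = 3 × (1.99 × 10³⁰) / (4π × (6.96 × 10⁸ m)³) = 1410 kg/m³
d_R = 1.26 × 6.96 × 10⁵ km × (1410/861)^(1/3)
    = 1.03 × 10⁶ km

1.03 × 10⁶ km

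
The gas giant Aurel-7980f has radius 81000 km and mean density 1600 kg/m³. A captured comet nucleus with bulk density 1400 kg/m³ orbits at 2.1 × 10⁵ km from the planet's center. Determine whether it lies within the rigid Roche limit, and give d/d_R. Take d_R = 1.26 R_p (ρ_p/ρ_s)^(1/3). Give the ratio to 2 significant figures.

d_R = 1.26 × (81000 km) × (1600/1400)^(1/3) = 1.067 × 10⁵ km
d/d_R = (2.1 × 10⁵) / (1.067 × 10⁵) = 2.0
Since d/d_R > 1, the body is outside the Roche limit.

outside; d/d_R ≈ 2.0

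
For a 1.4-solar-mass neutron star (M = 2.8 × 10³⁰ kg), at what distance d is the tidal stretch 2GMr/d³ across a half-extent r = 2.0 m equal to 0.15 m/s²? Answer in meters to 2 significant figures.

2GMr/d³ = a_tidal  ⇒  d = (2GMr / a_tidal)^(1/3)
d = (2 × 6.674×10⁻¹¹ × (2.8 × 10³⁰) × (2.0) / (0.15))^(1/3)
  = 1.7 × 10⁷ m

1.7 × 10⁷ m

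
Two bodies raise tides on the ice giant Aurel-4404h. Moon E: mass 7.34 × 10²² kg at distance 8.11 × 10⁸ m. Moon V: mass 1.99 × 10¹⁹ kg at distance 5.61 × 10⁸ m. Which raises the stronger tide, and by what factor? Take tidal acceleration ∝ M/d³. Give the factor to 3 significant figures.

Tidal acceleration ∝ M/d³, so compare M/d³ for each.
Moon E: (7.34 × 10²²) / (8.11 × 10⁸)³ = 1.376 × 10⁻⁴
Moon V: (1.99 × 10¹⁹) / (5.61 × 10⁸)³ = 1.127 × 10⁻⁷
Ratio (larger/smaller) = 1220

Moon E, by a factor of ≈ 1220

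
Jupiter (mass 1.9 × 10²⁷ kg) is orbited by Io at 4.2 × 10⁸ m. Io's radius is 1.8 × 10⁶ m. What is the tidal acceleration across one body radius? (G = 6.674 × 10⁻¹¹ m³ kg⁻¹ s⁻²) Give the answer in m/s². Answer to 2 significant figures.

Differencing GM/(d−r)² and GM/d² to first order in r/d gives 2GMr/d³.
Δg = 2GMr/d³
   = 2 × (6.674 × 10⁻¹¹) × (1.9 × 10²⁷) × (1.8 × 10⁶) / (4.2 × 10⁸)³
   = 6.2 × 10⁻³ m/s²

6.2 × 10⁻³ m/s²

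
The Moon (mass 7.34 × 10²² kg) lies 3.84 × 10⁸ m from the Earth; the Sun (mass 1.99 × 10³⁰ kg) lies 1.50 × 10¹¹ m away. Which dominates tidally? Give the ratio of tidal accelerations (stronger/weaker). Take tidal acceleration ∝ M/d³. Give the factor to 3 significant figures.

The Moon, by a factor of ≈ 2.20

The tide-raising term goes as M/d³ (the gradient of a 1/d² field).
The Moon: (7.34 × 10²²) / (3.84 × 10⁸)³ = 1.296 × 10⁻³
The Sun: (1.99 × 10³⁰) / (1.50 × 10¹¹)³ = 5.896 × 10⁻⁴
Ratio (larger/smaller) = 2.20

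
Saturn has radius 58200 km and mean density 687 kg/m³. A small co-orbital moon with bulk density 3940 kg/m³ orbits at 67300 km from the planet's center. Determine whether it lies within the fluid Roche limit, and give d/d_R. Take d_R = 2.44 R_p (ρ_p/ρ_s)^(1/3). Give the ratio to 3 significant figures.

d_R = 2.44 × (58200 km) × (687/3940)^(1/3) = 79340 km
d/d_R = (67300) / (79340) = 0.848
Since d/d_R < 1, the body is inside the Roche limit.

inside; d/d_R ≈ 0.848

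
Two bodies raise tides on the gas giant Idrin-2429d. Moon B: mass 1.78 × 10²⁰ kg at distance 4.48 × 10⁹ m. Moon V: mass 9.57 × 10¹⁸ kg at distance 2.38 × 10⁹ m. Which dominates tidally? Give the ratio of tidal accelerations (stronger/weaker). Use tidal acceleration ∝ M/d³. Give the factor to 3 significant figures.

Tidal acceleration ∝ M/d³, so compare M/d³ for each.
Moon B: (1.78 × 10²⁰) / (4.48 × 10⁹)³ = 1.980 × 10⁻⁹
Moon V: (9.57 × 10¹⁸) / (2.38 × 10⁹)³ = 7.099 × 10⁻¹⁰
Ratio (larger/smaller) = 2.79

Moon B, by a factor of ≈ 2.79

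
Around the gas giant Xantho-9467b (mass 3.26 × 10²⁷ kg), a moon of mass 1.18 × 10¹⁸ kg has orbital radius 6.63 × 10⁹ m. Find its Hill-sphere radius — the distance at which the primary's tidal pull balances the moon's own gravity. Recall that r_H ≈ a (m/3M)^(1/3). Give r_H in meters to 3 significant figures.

r_H ≈ a (m/3M)^(1/3)
    = (6.63 × 10⁹) × (1.18 × 10¹⁸ / (3 × 3.26 × 10²⁷))^(1/3)
    = 3.28 × 10⁶ m

3.28 × 10⁶ m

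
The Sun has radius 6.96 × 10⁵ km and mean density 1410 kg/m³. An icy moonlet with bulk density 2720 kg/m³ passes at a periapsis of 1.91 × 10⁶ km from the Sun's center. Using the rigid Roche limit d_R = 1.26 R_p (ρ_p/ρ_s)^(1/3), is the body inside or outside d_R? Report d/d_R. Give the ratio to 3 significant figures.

d_R = 1.26 × (6.96 × 10⁵ km) × (1410/2720)^(1/3) = 7.045 × 10⁵ km
d/d_R = (1.91 × 10⁶) / (7.045 × 10⁵) = 2.71
Since d/d_R > 1, the body is outside the Roche limit.

outside; d/d_R ≈ 2.71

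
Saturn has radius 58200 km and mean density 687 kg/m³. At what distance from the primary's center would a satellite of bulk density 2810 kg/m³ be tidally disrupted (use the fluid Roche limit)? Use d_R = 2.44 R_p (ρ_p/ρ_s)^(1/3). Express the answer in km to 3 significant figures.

88800 km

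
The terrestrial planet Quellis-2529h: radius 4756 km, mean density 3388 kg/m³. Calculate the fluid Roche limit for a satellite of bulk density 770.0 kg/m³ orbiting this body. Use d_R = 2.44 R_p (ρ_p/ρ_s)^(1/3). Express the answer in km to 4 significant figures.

d_R = 2.44 × 4756 km × (3388/770.0)^(1/3)
    = 19020 km

19020 km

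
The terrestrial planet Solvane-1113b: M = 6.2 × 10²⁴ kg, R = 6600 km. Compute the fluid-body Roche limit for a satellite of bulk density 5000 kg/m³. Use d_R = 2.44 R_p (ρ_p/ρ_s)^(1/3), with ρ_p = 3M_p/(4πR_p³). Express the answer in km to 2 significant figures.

16000 km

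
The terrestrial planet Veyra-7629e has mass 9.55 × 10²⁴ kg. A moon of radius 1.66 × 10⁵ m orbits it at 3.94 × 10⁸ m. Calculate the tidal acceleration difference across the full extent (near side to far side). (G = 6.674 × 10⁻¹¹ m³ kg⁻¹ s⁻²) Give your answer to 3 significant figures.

6.92 × 10⁻⁶ m/s²

Differencing GM/(d−r)² and GM/(d+r)² to first order in r/d gives 4GMr/d³.
a_tidal = 4GMr/d³
        = 4 × (6.674 × 10⁻¹¹) × (9.55 × 10²⁴) × (1.66 × 10⁵) / (3.94 × 10⁸)³
        = 6.92 × 10⁻⁶ m/s²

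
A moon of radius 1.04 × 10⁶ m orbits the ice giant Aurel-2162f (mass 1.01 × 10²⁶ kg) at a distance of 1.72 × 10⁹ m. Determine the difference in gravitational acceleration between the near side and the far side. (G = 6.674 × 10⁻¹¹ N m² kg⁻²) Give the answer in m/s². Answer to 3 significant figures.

5.51 × 10⁻⁶ m/s²

Near-to-far spans 2r, so the tidal difference is twice the near-to-center value: 4GMr/d³.
a_tidal = 4GMr/d³
        = 4 × (6.674 × 10⁻¹¹) × (1.01 × 10²⁶) × (1.04 × 10⁶) / (1.72 × 10⁹)³
        = 5.51 × 10⁻⁶ m/s²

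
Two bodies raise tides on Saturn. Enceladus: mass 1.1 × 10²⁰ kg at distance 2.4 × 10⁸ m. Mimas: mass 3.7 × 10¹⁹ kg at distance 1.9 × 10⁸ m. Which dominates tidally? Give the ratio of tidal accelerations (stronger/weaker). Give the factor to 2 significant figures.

Tidal acceleration ∝ M/d³, so compare M/d³ for each.
Enceladus: (1.1 × 10²⁰) / (2.4 × 10⁸)³ = 7.957 × 10⁻⁶
Mimas: (3.7 × 10¹⁹) / (1.9 × 10⁸)³ = 5.394 × 10⁻⁶
Ratio (larger/smaller) = 1.5

Enceladus, by a factor of ≈ 1.5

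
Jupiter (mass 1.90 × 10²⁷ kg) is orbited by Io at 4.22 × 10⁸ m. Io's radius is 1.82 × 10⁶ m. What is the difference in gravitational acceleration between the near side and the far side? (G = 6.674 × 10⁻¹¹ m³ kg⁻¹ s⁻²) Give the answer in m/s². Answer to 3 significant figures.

1.23 × 10⁻² m/s²

Differencing GM/(d−r)² and GM/(d+r)² to first order in r/d gives 4GMr/d³.
Δa = 4GMr/d³
   = 4 × (6.674 × 10⁻¹¹) × (1.90 × 10²⁷) × (1.82 × 10⁶) / (4.22 × 10⁸)³
   = 1.23 × 10⁻² m/s²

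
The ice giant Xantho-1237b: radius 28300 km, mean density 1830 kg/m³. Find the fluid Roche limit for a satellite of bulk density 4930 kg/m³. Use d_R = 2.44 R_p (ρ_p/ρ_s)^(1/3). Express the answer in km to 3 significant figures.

d_R = 2.44 × 28300 km × (1830/4930)^(1/3)
    = 49600 km

49600 km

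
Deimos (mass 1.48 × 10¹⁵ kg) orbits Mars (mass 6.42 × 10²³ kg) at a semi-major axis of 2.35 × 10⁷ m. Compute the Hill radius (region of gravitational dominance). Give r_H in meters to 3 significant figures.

r_H ≈ a (m/3M)^(1/3)
    = (2.35 × 10⁷) × (1.48 × 10¹⁵ / (3 × 6.42 × 10²³))^(1/3)
    = 2.15 × 10⁴ m

2.15 × 10⁴ m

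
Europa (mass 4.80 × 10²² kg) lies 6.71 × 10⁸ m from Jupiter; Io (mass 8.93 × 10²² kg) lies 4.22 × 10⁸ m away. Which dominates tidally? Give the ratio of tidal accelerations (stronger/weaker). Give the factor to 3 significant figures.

Io, by a factor of ≈ 7.48

Tidal acceleration ∝ M/d³, so compare M/d³ for each.
Europa: (4.80 × 10²²) / (6.71 × 10⁸)³ = 1.589 × 10⁻⁴
Io: (8.93 × 10²²) / (4.22 × 10⁸)³ = 1.188 × 10⁻³
Ratio (larger/smaller) = 7.48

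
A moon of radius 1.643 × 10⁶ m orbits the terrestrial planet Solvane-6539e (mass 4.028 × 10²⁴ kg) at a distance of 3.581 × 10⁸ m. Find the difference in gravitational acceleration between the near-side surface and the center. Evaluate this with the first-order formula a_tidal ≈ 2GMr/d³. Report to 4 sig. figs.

Since r ≪ d, expand the inverse-square field across one radius to get the leading 2GMr/d³ term.
Δg = 2GMr/d³
   = 2 × (6.674 × 10⁻¹¹) × (4.028 × 10²⁴) × (1.643 × 10⁶) / (3.581 × 10⁸)³
   = 1.924 × 10⁻⁵ m/s²

1.924 × 10⁻⁵ m/s²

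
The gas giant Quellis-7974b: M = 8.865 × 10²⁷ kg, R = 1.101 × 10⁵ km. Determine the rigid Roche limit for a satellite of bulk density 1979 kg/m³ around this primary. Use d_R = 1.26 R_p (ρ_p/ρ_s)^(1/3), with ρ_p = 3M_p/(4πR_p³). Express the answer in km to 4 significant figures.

1.289 × 10⁵ km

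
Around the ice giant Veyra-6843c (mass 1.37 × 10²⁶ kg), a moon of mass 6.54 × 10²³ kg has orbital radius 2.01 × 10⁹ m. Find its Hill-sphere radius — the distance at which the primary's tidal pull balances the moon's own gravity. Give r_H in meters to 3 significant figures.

r_H ≈ a (m/3M)^(1/3)
    = (2.01 × 10⁹) × (6.54 × 10²³ / (3 × 1.37 × 10²⁶))^(1/3)
    = 2.35 × 10⁸ m

2.35 × 10⁸ m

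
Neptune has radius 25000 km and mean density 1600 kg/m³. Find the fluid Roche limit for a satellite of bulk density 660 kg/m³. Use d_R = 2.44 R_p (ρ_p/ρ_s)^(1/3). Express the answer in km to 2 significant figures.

82000 km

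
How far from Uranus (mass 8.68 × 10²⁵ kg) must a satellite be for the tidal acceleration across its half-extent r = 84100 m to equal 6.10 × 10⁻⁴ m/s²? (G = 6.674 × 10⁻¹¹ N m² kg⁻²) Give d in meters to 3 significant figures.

2GMr/d³ = a_tidal  ⇒  d = (2GMr / a_tidal)^(1/3)
d = (2 × 6.674×10⁻¹¹ × (8.68 × 10²⁵) × (84100) / (6.10 × 10⁻⁴))^(1/3)
  = 1.17 × 10⁸ m

1.17 × 10⁸ m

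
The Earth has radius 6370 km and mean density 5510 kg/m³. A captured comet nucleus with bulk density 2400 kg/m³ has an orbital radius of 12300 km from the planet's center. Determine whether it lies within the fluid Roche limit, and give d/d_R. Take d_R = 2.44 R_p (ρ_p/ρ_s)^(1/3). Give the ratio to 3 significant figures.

d_R = 2.44 × (6370 km) × (5510/2400)^(1/3) = 20500 km
d/d_R = (12300) / (20500) = 0.600
Since d/d_R < 1, the body is inside the Roche limit.

inside; d/d_R ≈ 0.600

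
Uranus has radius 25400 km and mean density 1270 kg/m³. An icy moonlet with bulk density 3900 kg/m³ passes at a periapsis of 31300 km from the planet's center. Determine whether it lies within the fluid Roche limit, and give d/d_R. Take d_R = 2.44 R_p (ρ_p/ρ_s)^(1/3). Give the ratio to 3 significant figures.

inside; d/d_R ≈ 0.734

d_R = 2.44 × (25400 km) × (1270/3900)^(1/3) = 42640 km
d/d_R = (31300) / (42640) = 0.734
Since d/d_R < 1, the body is inside the Roche limit.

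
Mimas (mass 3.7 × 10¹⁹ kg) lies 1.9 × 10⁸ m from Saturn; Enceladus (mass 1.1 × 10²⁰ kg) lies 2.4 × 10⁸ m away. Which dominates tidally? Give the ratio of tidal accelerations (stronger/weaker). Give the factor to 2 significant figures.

Enceladus, by a factor of ≈ 1.5

Compare M/d³ for the two perturbers:
Mimas: (3.7 × 10¹⁹) / (1.9 × 10⁸)³ = 5.394 × 10⁻⁶
Enceladus: (1.1 × 10²⁰) / (2.4 × 10⁸)³ = 7.957 × 10⁻⁶
Ratio (larger/smaller) = 1.5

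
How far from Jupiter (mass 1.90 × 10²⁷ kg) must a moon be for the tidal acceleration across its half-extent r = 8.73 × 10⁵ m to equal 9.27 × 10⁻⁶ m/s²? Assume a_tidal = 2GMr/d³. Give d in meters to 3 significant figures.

2.88 × 10⁹ m

2GMr/d³ = a_tidal  ⇒  d = (2GMr / a_tidal)^(1/3)
d = (2 × 6.674×10⁻¹¹ × (1.90 × 10²⁷) × (8.73 × 10⁵) / (9.27 × 10⁻⁶))^(1/3)
  = 2.88 × 10⁹ m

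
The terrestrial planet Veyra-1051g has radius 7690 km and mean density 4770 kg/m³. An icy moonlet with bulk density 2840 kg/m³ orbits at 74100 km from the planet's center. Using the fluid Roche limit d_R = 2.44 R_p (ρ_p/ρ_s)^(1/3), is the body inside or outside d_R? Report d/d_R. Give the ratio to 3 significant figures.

outside; d/d_R ≈ 3.32

d_R = 2.44 × (7690 km) × (4770/2840)^(1/3) = 22300 km
d/d_R = (74100) / (22300) = 3.32
Since d/d_R > 1, the body is outside the Roche limit.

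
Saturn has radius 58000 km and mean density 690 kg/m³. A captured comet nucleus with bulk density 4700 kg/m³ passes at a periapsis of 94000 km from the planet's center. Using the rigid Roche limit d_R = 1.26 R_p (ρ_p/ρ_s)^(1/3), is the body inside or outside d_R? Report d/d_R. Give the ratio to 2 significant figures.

d_R = 1.26 × (58000 km) × (690/4700)^(1/3) = 38550 km
d/d_R = (94000) / (38550) = 2.4
Since d/d_R > 1, the body is outside the Roche limit.

outside; d/d_R ≈ 2.4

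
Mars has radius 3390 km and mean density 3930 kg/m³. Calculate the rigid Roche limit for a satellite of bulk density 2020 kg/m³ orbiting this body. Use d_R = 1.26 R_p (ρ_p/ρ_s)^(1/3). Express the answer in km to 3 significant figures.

5330 km

d_R = 1.26 × 3390 km × (3930/2020)^(1/3)
    = 5330 km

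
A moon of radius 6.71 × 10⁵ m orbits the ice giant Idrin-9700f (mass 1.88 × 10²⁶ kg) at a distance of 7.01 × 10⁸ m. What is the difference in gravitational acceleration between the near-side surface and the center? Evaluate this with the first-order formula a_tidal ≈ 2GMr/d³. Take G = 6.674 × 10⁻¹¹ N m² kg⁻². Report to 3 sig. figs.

The tidal stretch is the gradient of GM/d² times the body's extent r, hence the 1/d³ dependence.
a_tidal = 2GMr/d³
        = 2 × (6.674 × 10⁻¹¹) × (1.88 × 10²⁶) × (6.71 × 10⁵) / (7.01 × 10⁸)³
        = 4.89 × 10⁻⁵ m/s²

4.89 × 10⁻⁵ m/s²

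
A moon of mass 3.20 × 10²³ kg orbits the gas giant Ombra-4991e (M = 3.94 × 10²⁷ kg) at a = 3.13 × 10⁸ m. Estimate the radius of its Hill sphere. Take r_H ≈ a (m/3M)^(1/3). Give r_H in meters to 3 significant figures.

9.40 × 10⁶ m

r_H ≈ a (m/3M)^(1/3)
    = (3.13 × 10⁸) × (3.20 × 10²³ / (3 × 3.94 × 10²⁷))^(1/3)
    = 9.40 × 10⁶ m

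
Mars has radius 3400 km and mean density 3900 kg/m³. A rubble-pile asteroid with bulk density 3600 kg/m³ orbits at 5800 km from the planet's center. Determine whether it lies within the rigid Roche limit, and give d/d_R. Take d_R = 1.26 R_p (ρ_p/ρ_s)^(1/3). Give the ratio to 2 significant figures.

outside; d/d_R ≈ 1.3

d_R = 1.26 × (3400 km) × (3900/3600)^(1/3) = 4400 km
d/d_R = (5800) / (4400) = 1.3
Since d/d_R > 1, the body is outside the Roche limit.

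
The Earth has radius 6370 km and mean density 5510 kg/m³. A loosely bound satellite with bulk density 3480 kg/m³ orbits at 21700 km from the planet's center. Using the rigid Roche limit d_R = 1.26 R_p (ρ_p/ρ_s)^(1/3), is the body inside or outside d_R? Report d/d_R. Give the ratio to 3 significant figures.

d_R = 1.26 × (6370 km) × (5510/3480)^(1/3) = 9355 km
d/d_R = (21700) / (9355) = 2.32
Since d/d_R > 1, the body is outside the Roche limit.

outside; d/d_R ≈ 2.32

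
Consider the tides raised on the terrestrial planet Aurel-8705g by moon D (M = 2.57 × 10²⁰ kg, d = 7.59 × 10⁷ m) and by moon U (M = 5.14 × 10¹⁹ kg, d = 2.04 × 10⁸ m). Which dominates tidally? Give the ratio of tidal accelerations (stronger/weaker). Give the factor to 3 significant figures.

Tidal acceleration ∝ M/d³, so compare M/d³ for each.
Moon D: (2.57 × 10²⁰) / (7.59 × 10⁷)³ = 5.878 × 10⁻⁴
Moon U: (5.14 × 10¹⁹) / (2.04 × 10⁸)³ = 6.054 × 10⁻⁶
Ratio (larger/smaller) = 97.1

Moon D, by a factor of ≈ 97.1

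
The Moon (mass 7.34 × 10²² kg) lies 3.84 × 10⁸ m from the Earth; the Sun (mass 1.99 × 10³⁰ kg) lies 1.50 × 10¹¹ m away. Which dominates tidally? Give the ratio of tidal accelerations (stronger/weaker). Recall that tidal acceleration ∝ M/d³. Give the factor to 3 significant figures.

Tidal acceleration ∝ M/d³, so compare M/d³ for each.
The Moon: (7.34 × 10²²) / (3.84 × 10⁸)³ = 1.296 × 10⁻³
The Sun: (1.99 × 10³⁰) / (1.50 × 10¹¹)³ = 5.896 × 10⁻⁴
Ratio (larger/smaller) = 2.20

The Moon, by a factor of ≈ 2.20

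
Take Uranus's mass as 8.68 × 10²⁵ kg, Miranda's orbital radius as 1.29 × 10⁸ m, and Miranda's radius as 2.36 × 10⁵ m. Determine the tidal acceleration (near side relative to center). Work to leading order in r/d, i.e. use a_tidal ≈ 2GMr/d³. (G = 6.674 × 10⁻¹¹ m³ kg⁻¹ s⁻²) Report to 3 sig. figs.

1.27 × 10⁻³ m/s²

a_tidal = 2GMr/d³
        = 2 × (6.674 × 10⁻¹¹) × (8.68 × 10²⁵) × (2.36 × 10⁵) / (1.29 × 10⁸)³
        = 1.27 × 10⁻³ m/s²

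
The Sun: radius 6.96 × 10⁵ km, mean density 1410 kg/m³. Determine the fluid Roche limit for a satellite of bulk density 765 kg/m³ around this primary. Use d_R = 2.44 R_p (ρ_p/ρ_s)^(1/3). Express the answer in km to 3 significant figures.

2.08 × 10⁶ km

d_R = 2.44 × 6.96 × 10⁵ km × (1410/765)^(1/3)
    = 2.08 × 10⁶ km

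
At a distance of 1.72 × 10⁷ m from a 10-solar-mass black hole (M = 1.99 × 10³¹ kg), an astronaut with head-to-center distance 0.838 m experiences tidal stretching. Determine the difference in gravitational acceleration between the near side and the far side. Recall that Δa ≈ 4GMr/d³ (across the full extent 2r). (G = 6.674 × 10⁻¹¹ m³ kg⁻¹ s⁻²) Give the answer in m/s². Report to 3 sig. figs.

8.75 × 10⁻¹ m/s²

Δa = 4GMr/d³
   = 4 × (6.674 × 10⁻¹¹) × (1.99 × 10³¹) × (0.838) / (1.72 × 10⁷)³
   = 8.75 × 10⁻¹ m/s²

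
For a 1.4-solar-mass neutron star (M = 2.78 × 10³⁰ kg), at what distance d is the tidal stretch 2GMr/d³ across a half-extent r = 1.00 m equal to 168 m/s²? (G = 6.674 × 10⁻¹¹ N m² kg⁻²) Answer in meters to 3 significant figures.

2GMr/d³ = a_tidal  ⇒  d = (2GMr / a_tidal)^(1/3)
d = (2 × 6.674×10⁻¹¹ × (2.78 × 10³⁰) × (1.00) / (168))^(1/3)
  = 1.30 × 10⁶ m

1.30 × 10⁶ m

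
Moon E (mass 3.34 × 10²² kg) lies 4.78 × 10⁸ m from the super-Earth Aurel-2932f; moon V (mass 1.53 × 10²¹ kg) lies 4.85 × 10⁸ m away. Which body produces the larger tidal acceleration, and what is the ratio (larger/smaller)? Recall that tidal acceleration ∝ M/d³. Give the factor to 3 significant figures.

Tidal acceleration ∝ M/d³, so compare M/d³ for each.
Moon E: (3.34 × 10²²) / (4.78 × 10⁸)³ = 3.058 × 10⁻⁴
Moon V: (1.53 × 10²¹) / (4.85 × 10⁸)³ = 1.341 × 10⁻⁵
Ratio (larger/smaller) = 22.8

Moon E, by a factor of ≈ 22.8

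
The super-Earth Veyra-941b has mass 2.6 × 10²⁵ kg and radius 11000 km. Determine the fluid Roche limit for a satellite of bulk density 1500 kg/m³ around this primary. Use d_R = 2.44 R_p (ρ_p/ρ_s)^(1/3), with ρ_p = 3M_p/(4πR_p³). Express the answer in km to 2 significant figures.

ρ_p = 3M_p/(4πR_p³) = 3 × (2.6 × 10²⁵) / (4π × (1.1 × 10⁷ m)³) = 4700 kg/m³
d_R = 2.44 × 11000 km × (4700/1500)^(1/3)
    = 39000 km

39000 km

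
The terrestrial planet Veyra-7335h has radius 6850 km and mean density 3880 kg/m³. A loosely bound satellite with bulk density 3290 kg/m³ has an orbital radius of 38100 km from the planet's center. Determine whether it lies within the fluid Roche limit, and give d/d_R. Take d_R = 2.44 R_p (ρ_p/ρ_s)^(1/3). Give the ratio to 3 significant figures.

outside; d/d_R ≈ 2.16

d_R = 2.44 × (6850 km) × (3880/3290)^(1/3) = 17660 km
d/d_R = (38100) / (17660) = 2.16
Since d/d_R > 1, the body is outside the Roche limit.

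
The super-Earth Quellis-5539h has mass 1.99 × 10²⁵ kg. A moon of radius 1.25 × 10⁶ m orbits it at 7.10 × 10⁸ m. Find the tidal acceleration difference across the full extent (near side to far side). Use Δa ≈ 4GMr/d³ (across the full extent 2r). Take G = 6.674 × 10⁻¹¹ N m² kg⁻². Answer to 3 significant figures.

1.86 × 10⁻⁵ m/s²

The field gradient is 2GM/d³; across the full diameter 2r the difference is 4GMr/d³.
Δg = 4GMr/d³
   = 4 × (6.674 × 10⁻¹¹) × (1.99 × 10²⁵) × (1.25 × 10⁶) / (7.10 × 10⁸)³
   = 1.86 × 10⁻⁵ m/s²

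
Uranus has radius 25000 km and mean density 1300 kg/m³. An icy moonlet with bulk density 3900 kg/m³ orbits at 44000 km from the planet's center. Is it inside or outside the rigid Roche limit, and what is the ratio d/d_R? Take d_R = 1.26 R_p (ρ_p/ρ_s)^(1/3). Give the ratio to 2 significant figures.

d_R = 1.26 × (25000 km) × (1300/3900)^(1/3) = 21840 km
d/d_R = (44000) / (21840) = 2.0
Since d/d_R > 1, the body is outside the Roche limit.

outside; d/d_R ≈ 2.0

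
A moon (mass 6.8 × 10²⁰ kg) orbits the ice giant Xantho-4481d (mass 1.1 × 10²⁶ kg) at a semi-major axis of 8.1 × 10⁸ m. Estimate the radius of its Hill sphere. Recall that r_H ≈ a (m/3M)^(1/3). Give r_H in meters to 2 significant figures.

1.0 × 10⁷ m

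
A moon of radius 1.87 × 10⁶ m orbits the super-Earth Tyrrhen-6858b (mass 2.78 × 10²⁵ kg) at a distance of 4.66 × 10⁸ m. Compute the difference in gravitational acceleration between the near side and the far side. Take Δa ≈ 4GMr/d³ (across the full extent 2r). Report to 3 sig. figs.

Δa = 4GMr/d³
   = 4 × (6.674 × 10⁻¹¹) × (2.78 × 10²⁵) × (1.87 × 10⁶) / (4.66 × 10⁸)³
   = 1.37 × 10⁻⁴ m/s²

1.37 × 10⁻⁴ m/s²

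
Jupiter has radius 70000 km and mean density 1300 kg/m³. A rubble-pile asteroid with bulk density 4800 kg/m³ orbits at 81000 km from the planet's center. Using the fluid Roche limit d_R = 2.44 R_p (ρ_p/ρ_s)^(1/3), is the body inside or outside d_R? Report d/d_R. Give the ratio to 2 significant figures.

inside; d/d_R ≈ 0.73

d_R = 2.44 × (70000 km) × (1300/4800)^(1/3) = 1.105 × 10⁵ km
d/d_R = (81000) / (1.105 × 10⁵) = 0.73
Since d/d_R < 1, the body is inside the Roche limit.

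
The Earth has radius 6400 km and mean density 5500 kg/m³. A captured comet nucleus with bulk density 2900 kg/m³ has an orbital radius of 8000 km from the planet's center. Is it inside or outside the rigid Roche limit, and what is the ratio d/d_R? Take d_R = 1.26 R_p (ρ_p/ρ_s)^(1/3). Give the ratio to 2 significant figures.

inside; d/d_R ≈ 0.80

d_R = 1.26 × (6400 km) × (5500/2900)^(1/3) = 9982 km
d/d_R = (8000) / (9982) = 0.80
Since d/d_R < 1, the body is inside the Roche limit.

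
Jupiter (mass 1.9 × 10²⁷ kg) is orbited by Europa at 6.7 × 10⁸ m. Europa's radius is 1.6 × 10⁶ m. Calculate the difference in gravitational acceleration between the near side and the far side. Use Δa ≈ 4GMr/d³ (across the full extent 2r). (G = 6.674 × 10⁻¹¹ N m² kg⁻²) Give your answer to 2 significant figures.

Δa = 4GMr/d³
   = 4 × (6.674 × 10⁻¹¹) × (1.9 × 10²⁷) × (1.6 × 10⁶) / (6.7 × 10⁸)³
   = 2.7 × 10⁻³ m/s²

2.7 × 10⁻³ m/s²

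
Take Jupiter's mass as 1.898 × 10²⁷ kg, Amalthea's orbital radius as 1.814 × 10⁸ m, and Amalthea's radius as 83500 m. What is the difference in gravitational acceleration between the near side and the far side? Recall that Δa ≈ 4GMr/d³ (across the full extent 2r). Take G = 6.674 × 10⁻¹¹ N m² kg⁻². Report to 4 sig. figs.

7.088 × 10⁻³ m/s²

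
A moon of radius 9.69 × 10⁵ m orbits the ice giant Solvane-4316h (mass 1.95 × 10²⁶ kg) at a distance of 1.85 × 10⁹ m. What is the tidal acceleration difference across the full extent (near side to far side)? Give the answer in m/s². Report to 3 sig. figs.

7.97 × 10⁻⁶ m/s²

Δg = 4GMr/d³
   = 4 × (6.674 × 10⁻¹¹) × (1.95 × 10²⁶) × (9.69 × 10⁵) / (1.85 × 10⁹)³
   = 7.97 × 10⁻⁶ m/s²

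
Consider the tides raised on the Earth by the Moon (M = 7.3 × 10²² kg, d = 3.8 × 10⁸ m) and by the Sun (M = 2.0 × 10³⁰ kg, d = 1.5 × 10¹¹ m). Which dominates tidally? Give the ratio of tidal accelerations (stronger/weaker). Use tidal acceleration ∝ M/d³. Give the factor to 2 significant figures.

The Moon, by a factor of ≈ 2.2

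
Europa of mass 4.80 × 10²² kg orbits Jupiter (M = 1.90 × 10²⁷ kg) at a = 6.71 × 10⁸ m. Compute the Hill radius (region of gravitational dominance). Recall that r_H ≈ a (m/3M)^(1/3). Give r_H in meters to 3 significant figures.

1.37 × 10⁷ m

r_H ≈ a (m/3M)^(1/3)
    = (6.71 × 10⁸) × (4.80 × 10²² / (3 × 1.90 × 10²⁷))^(1/3)
    = 1.37 × 10⁷ m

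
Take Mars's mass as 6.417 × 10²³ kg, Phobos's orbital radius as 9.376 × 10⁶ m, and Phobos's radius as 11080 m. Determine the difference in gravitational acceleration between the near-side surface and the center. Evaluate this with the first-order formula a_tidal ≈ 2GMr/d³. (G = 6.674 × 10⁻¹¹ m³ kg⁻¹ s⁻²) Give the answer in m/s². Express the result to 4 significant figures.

Differencing GM/(d−r)² and GM/d² to first order in r/d gives 2GMr/d³.
a_tidal = 2GMr/d³
        = 2 × (6.674 × 10⁻¹¹) × (6.417 × 10²³) × (11080) / (9.376 × 10⁶)³
        = 1.151 × 10⁻³ m/s²

1.151 × 10⁻³ m/s²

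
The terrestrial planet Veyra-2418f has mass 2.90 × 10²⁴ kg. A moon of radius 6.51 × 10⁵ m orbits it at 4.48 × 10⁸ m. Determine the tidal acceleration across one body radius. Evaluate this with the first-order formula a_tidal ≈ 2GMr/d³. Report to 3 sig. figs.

Δa = 2GMr/d³
   = 2 × (6.674 × 10⁻¹¹) × (2.90 × 10²⁴) × (6.51 × 10⁵) / (4.48 × 10⁸)³
   = 2.80 × 10⁻⁶ m/s²

2.80 × 10⁻⁶ m/s²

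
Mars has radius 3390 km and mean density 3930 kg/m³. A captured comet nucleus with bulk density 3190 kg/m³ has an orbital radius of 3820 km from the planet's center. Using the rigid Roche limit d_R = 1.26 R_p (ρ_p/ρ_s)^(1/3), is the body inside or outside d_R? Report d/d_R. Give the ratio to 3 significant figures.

d_R = 1.26 × (3390 km) × (3930/3190)^(1/3) = 4579 km
d/d_R = (3820) / (4579) = 0.834
Since d/d_R < 1, the body is inside the Roche limit.

inside; d/d_R ≈ 0.834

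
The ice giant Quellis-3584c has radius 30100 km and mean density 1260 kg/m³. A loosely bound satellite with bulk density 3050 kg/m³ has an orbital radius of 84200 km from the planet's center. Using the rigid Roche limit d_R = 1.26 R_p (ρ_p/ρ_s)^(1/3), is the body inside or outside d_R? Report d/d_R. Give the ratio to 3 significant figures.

d_R = 1.26 × (30100 km) × (1260/3050)^(1/3) = 28250 km
d/d_R = (84200) / (28250) = 2.98
Since d/d_R > 1, the body is outside the Roche limit.

outside; d/d_R ≈ 2.98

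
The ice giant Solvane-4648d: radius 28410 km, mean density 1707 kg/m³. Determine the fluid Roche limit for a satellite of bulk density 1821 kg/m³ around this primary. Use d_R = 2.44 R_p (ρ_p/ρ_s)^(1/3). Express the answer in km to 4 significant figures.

67840 km

d_R = 2.44 × 28410 km × (1707/1821)^(1/3)
    = 67840 km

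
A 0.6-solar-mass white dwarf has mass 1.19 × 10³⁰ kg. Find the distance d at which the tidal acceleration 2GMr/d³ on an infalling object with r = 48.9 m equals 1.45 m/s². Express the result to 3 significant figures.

1.75 × 10⁷ m

2GMr/d³ = a_tidal  ⇒  d = (2GMr / a_tidal)^(1/3)
d = (2 × 6.674×10⁻¹¹ × (1.19 × 10³⁰) × (48.9) / (1.45))^(1/3)
  = 1.75 × 10⁷ m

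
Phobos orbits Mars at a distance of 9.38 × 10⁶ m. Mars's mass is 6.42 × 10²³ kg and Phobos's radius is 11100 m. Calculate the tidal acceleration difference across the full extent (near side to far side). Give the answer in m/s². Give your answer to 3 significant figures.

2.31 × 10⁻³ m/s²

a_tidal = 4GMr/d³
        = 4 × (6.674 × 10⁻¹¹) × (6.42 × 10²³) × (11100) / (9.38 × 10⁶)³
        = 2.31 × 10⁻³ m/s²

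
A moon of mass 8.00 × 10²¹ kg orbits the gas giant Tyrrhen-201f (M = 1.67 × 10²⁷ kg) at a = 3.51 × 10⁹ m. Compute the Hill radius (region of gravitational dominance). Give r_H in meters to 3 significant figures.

r_H ≈ a (m/3M)^(1/3)
    = (3.51 × 10⁹) × (8.00 × 10²¹ / (3 × 1.67 × 10²⁷))^(1/3)
    = 4.10 × 10⁷ m

4.10 × 10⁷ m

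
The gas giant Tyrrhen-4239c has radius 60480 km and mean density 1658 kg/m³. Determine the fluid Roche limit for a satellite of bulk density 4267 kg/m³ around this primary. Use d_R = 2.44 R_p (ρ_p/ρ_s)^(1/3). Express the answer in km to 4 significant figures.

1.077 × 10⁵ km

d_R = 2.44 × 60480 km × (1658/4267)^(1/3)
    = 1.077 × 10⁵ km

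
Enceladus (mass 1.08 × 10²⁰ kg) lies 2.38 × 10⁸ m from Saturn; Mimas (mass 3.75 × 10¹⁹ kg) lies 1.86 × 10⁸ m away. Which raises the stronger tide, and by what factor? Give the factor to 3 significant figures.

Tidal acceleration ∝ M/d³, so compare M/d³ for each.
Enceladus: (1.08 × 10²⁰) / (2.38 × 10⁸)³ = 8.011 × 10⁻⁶
Mimas: (3.75 × 10¹⁹) / (1.86 × 10⁸)³ = 5.828 × 10⁻⁶
Ratio (larger/smaller) = 1.37

Enceladus, by a factor of ≈ 1.37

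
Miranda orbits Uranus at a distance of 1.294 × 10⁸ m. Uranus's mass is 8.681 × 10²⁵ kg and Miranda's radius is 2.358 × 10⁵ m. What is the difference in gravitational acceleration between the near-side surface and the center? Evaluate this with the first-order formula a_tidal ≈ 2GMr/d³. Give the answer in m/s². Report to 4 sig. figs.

Differencing GM/(d−r)² and GM/d² to first order in r/d gives 2GMr/d³.
Δa = 2GMr/d³
   = 2 × (6.674 × 10⁻¹¹) × (8.681 × 10²⁵) × (2.358 × 10⁵) / (1.294 × 10⁸)³
   = 1.261 × 10⁻³ m/s²

1.261 × 10⁻³ m/s²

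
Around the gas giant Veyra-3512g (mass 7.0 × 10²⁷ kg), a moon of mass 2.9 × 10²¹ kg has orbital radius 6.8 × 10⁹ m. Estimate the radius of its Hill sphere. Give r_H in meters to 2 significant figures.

3.5 × 10⁷ m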